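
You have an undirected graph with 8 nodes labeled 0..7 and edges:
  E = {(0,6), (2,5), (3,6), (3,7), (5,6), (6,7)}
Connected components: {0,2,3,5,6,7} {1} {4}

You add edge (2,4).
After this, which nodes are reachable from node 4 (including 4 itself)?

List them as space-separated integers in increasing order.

Before: nodes reachable from 4: {4}
Adding (2,4): merges 4's component with another. Reachability grows.
After: nodes reachable from 4: {0,2,3,4,5,6,7}

Answer: 0 2 3 4 5 6 7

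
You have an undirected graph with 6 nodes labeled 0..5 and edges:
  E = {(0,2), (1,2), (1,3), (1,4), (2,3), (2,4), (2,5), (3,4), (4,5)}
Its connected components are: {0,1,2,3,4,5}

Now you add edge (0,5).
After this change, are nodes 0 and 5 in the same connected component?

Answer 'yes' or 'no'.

Initial components: {0,1,2,3,4,5}
Adding edge (0,5): both already in same component {0,1,2,3,4,5}. No change.
New components: {0,1,2,3,4,5}
Are 0 and 5 in the same component? yes

Answer: yes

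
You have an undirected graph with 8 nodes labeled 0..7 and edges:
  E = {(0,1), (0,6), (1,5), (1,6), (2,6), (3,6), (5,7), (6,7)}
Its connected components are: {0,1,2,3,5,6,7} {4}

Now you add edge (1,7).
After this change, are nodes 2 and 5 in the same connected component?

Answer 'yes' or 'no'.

Initial components: {0,1,2,3,5,6,7} {4}
Adding edge (1,7): both already in same component {0,1,2,3,5,6,7}. No change.
New components: {0,1,2,3,5,6,7} {4}
Are 2 and 5 in the same component? yes

Answer: yes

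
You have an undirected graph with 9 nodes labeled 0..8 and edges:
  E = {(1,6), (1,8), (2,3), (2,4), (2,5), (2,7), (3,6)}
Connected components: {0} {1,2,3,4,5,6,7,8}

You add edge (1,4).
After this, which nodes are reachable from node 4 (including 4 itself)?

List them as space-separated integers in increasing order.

Before: nodes reachable from 4: {1,2,3,4,5,6,7,8}
Adding (1,4): both endpoints already in same component. Reachability from 4 unchanged.
After: nodes reachable from 4: {1,2,3,4,5,6,7,8}

Answer: 1 2 3 4 5 6 7 8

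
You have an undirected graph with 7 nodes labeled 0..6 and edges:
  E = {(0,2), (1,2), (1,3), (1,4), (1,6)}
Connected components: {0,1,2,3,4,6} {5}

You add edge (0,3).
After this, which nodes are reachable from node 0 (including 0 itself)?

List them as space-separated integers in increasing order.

Before: nodes reachable from 0: {0,1,2,3,4,6}
Adding (0,3): both endpoints already in same component. Reachability from 0 unchanged.
After: nodes reachable from 0: {0,1,2,3,4,6}

Answer: 0 1 2 3 4 6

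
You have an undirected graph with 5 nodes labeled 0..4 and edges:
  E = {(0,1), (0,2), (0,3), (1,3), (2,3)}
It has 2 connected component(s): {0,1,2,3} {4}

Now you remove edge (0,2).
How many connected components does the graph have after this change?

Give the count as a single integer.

Initial component count: 2
Remove (0,2): not a bridge. Count unchanged: 2.
  After removal, components: {0,1,2,3} {4}
New component count: 2

Answer: 2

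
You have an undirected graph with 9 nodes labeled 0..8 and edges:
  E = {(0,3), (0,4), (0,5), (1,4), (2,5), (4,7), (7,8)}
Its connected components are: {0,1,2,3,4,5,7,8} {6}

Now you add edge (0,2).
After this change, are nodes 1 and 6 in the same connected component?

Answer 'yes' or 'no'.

Answer: no

Derivation:
Initial components: {0,1,2,3,4,5,7,8} {6}
Adding edge (0,2): both already in same component {0,1,2,3,4,5,7,8}. No change.
New components: {0,1,2,3,4,5,7,8} {6}
Are 1 and 6 in the same component? no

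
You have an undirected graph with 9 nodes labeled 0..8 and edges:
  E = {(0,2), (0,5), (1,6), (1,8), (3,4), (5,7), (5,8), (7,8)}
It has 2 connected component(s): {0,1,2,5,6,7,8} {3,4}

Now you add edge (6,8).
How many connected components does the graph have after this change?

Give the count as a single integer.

Answer: 2

Derivation:
Initial component count: 2
Add (6,8): endpoints already in same component. Count unchanged: 2.
New component count: 2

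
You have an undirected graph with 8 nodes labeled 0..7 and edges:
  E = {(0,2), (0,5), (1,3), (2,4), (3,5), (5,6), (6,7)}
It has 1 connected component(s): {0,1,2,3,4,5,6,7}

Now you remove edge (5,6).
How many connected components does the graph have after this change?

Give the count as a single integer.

Answer: 2

Derivation:
Initial component count: 1
Remove (5,6): it was a bridge. Count increases: 1 -> 2.
  After removal, components: {0,1,2,3,4,5} {6,7}
New component count: 2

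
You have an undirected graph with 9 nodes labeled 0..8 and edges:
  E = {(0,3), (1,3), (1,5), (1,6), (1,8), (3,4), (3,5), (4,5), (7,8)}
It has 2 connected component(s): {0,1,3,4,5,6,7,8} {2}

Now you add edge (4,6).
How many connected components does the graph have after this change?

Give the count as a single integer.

Answer: 2

Derivation:
Initial component count: 2
Add (4,6): endpoints already in same component. Count unchanged: 2.
New component count: 2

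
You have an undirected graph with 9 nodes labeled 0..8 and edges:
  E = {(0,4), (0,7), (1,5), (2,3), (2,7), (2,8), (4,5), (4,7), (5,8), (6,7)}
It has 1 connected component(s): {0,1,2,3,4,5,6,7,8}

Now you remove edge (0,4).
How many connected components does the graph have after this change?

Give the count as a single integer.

Initial component count: 1
Remove (0,4): not a bridge. Count unchanged: 1.
  After removal, components: {0,1,2,3,4,5,6,7,8}
New component count: 1

Answer: 1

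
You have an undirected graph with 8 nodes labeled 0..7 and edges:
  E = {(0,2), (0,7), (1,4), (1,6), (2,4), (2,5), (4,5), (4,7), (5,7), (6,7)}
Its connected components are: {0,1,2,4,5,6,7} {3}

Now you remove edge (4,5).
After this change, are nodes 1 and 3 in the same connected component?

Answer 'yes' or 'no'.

Answer: no

Derivation:
Initial components: {0,1,2,4,5,6,7} {3}
Removing edge (4,5): not a bridge — component count unchanged at 2.
New components: {0,1,2,4,5,6,7} {3}
Are 1 and 3 in the same component? no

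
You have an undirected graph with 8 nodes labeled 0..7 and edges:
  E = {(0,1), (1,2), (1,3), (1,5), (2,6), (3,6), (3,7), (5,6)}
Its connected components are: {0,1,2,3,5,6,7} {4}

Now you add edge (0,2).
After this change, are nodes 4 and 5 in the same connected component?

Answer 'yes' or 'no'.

Answer: no

Derivation:
Initial components: {0,1,2,3,5,6,7} {4}
Adding edge (0,2): both already in same component {0,1,2,3,5,6,7}. No change.
New components: {0,1,2,3,5,6,7} {4}
Are 4 and 5 in the same component? no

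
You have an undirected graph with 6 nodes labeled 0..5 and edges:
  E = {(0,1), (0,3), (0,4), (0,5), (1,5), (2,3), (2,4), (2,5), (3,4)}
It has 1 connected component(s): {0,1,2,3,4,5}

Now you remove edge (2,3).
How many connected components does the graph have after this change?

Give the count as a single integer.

Initial component count: 1
Remove (2,3): not a bridge. Count unchanged: 1.
  After removal, components: {0,1,2,3,4,5}
New component count: 1

Answer: 1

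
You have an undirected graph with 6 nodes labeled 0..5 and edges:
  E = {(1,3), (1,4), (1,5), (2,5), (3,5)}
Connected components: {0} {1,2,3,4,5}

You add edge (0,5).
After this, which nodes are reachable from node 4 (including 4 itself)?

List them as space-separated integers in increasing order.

Before: nodes reachable from 4: {1,2,3,4,5}
Adding (0,5): merges 4's component with another. Reachability grows.
After: nodes reachable from 4: {0,1,2,3,4,5}

Answer: 0 1 2 3 4 5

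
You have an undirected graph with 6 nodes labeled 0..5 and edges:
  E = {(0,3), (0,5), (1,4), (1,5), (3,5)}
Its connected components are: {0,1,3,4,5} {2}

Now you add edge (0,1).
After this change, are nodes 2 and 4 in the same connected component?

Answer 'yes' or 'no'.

Initial components: {0,1,3,4,5} {2}
Adding edge (0,1): both already in same component {0,1,3,4,5}. No change.
New components: {0,1,3,4,5} {2}
Are 2 and 4 in the same component? no

Answer: no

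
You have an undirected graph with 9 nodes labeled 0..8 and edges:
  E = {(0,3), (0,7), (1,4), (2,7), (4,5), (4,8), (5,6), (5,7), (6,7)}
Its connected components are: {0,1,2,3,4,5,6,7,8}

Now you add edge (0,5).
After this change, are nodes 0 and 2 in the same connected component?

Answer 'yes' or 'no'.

Initial components: {0,1,2,3,4,5,6,7,8}
Adding edge (0,5): both already in same component {0,1,2,3,4,5,6,7,8}. No change.
New components: {0,1,2,3,4,5,6,7,8}
Are 0 and 2 in the same component? yes

Answer: yes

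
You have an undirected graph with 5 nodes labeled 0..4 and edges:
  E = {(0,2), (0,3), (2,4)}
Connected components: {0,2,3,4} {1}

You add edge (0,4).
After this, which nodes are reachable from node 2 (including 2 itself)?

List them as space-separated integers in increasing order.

Answer: 0 2 3 4

Derivation:
Before: nodes reachable from 2: {0,2,3,4}
Adding (0,4): both endpoints already in same component. Reachability from 2 unchanged.
After: nodes reachable from 2: {0,2,3,4}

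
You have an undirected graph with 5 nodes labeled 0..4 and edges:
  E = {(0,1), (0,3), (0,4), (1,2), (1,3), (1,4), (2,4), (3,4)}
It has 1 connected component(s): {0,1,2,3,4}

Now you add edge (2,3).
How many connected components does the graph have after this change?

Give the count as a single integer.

Initial component count: 1
Add (2,3): endpoints already in same component. Count unchanged: 1.
New component count: 1

Answer: 1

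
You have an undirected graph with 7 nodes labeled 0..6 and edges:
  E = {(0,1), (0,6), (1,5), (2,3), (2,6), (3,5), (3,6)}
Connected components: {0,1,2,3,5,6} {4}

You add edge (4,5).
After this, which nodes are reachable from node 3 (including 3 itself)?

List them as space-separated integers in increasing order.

Before: nodes reachable from 3: {0,1,2,3,5,6}
Adding (4,5): merges 3's component with another. Reachability grows.
After: nodes reachable from 3: {0,1,2,3,4,5,6}

Answer: 0 1 2 3 4 5 6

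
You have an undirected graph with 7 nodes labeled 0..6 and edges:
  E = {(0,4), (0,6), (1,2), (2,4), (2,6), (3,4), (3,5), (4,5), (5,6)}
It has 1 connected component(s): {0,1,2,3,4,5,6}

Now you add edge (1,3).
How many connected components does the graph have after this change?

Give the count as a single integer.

Initial component count: 1
Add (1,3): endpoints already in same component. Count unchanged: 1.
New component count: 1

Answer: 1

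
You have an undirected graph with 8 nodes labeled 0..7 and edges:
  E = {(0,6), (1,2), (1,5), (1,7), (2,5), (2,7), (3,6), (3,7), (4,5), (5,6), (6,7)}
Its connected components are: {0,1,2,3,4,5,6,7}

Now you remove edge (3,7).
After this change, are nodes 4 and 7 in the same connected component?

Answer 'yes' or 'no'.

Answer: yes

Derivation:
Initial components: {0,1,2,3,4,5,6,7}
Removing edge (3,7): not a bridge — component count unchanged at 1.
New components: {0,1,2,3,4,5,6,7}
Are 4 and 7 in the same component? yes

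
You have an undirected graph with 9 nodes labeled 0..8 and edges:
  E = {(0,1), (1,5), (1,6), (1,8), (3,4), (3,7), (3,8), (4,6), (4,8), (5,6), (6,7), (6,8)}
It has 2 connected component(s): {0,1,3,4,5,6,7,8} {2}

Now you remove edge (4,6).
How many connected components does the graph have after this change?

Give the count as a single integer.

Answer: 2

Derivation:
Initial component count: 2
Remove (4,6): not a bridge. Count unchanged: 2.
  After removal, components: {0,1,3,4,5,6,7,8} {2}
New component count: 2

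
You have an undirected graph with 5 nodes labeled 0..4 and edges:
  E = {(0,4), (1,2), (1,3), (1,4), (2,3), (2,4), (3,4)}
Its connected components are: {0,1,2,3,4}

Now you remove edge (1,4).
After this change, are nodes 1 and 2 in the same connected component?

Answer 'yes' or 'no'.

Answer: yes

Derivation:
Initial components: {0,1,2,3,4}
Removing edge (1,4): not a bridge — component count unchanged at 1.
New components: {0,1,2,3,4}
Are 1 and 2 in the same component? yes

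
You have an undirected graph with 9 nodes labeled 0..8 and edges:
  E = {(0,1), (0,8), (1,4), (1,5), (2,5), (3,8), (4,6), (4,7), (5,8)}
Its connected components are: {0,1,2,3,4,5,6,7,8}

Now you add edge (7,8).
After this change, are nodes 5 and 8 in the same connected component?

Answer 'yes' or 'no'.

Answer: yes

Derivation:
Initial components: {0,1,2,3,4,5,6,7,8}
Adding edge (7,8): both already in same component {0,1,2,3,4,5,6,7,8}. No change.
New components: {0,1,2,3,4,5,6,7,8}
Are 5 and 8 in the same component? yes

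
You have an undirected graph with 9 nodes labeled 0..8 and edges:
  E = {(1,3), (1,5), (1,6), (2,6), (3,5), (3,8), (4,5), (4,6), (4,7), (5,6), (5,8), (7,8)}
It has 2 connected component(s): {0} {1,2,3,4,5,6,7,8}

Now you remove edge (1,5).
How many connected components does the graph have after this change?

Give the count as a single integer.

Initial component count: 2
Remove (1,5): not a bridge. Count unchanged: 2.
  After removal, components: {0} {1,2,3,4,5,6,7,8}
New component count: 2

Answer: 2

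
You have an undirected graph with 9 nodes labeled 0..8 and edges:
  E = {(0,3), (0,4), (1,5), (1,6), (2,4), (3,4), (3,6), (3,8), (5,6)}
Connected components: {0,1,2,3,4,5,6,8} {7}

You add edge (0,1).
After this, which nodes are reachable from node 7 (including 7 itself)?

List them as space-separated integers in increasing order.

Before: nodes reachable from 7: {7}
Adding (0,1): both endpoints already in same component. Reachability from 7 unchanged.
After: nodes reachable from 7: {7}

Answer: 7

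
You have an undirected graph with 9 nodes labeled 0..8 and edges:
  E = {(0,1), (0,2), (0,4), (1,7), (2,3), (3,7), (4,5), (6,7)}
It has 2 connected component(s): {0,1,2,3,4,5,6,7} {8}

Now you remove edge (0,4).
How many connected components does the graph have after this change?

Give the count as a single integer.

Initial component count: 2
Remove (0,4): it was a bridge. Count increases: 2 -> 3.
  After removal, components: {0,1,2,3,6,7} {4,5} {8}
New component count: 3

Answer: 3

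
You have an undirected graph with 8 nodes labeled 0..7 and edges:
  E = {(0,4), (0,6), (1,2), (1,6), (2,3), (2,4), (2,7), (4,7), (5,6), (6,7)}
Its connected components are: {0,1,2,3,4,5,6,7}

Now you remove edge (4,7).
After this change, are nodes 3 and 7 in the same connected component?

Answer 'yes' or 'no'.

Answer: yes

Derivation:
Initial components: {0,1,2,3,4,5,6,7}
Removing edge (4,7): not a bridge — component count unchanged at 1.
New components: {0,1,2,3,4,5,6,7}
Are 3 and 7 in the same component? yes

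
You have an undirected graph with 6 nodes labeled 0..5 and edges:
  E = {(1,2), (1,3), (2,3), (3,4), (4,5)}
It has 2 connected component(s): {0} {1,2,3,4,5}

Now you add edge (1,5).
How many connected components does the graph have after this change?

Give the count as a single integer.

Answer: 2

Derivation:
Initial component count: 2
Add (1,5): endpoints already in same component. Count unchanged: 2.
New component count: 2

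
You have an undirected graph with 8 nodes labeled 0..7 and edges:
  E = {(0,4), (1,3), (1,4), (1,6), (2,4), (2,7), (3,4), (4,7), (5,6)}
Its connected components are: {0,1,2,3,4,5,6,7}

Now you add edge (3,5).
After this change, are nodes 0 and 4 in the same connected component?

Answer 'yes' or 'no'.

Initial components: {0,1,2,3,4,5,6,7}
Adding edge (3,5): both already in same component {0,1,2,3,4,5,6,7}. No change.
New components: {0,1,2,3,4,5,6,7}
Are 0 and 4 in the same component? yes

Answer: yes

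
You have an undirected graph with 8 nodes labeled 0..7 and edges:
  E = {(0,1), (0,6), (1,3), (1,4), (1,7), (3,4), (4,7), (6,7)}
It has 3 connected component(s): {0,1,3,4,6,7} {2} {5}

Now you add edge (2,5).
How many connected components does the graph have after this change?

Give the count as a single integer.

Answer: 2

Derivation:
Initial component count: 3
Add (2,5): merges two components. Count decreases: 3 -> 2.
New component count: 2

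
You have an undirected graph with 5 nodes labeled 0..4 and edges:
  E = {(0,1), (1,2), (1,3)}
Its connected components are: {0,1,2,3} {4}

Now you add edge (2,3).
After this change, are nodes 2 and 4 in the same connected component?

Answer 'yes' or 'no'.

Initial components: {0,1,2,3} {4}
Adding edge (2,3): both already in same component {0,1,2,3}. No change.
New components: {0,1,2,3} {4}
Are 2 and 4 in the same component? no

Answer: no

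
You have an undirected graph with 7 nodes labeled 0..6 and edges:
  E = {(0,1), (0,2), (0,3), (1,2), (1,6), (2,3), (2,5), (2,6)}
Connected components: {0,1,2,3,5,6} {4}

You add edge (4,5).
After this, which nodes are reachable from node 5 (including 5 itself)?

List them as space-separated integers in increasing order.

Before: nodes reachable from 5: {0,1,2,3,5,6}
Adding (4,5): merges 5's component with another. Reachability grows.
After: nodes reachable from 5: {0,1,2,3,4,5,6}

Answer: 0 1 2 3 4 5 6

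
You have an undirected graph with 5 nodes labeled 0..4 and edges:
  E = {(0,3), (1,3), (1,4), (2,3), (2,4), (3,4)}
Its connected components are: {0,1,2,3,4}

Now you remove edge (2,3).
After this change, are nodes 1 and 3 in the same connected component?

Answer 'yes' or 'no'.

Answer: yes

Derivation:
Initial components: {0,1,2,3,4}
Removing edge (2,3): not a bridge — component count unchanged at 1.
New components: {0,1,2,3,4}
Are 1 and 3 in the same component? yes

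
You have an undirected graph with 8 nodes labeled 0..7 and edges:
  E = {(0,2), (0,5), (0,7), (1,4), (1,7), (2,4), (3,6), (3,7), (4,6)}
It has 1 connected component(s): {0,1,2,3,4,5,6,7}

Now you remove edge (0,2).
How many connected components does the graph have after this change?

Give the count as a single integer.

Initial component count: 1
Remove (0,2): not a bridge. Count unchanged: 1.
  After removal, components: {0,1,2,3,4,5,6,7}
New component count: 1

Answer: 1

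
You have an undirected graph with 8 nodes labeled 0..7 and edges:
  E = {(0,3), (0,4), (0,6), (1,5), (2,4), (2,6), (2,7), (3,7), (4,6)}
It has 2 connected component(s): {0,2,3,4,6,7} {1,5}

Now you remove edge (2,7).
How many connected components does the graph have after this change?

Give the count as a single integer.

Initial component count: 2
Remove (2,7): not a bridge. Count unchanged: 2.
  After removal, components: {0,2,3,4,6,7} {1,5}
New component count: 2

Answer: 2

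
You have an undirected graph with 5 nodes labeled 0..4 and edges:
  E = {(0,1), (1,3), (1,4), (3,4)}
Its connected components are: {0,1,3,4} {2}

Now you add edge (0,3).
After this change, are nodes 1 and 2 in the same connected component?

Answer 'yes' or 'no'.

Initial components: {0,1,3,4} {2}
Adding edge (0,3): both already in same component {0,1,3,4}. No change.
New components: {0,1,3,4} {2}
Are 1 and 2 in the same component? no

Answer: no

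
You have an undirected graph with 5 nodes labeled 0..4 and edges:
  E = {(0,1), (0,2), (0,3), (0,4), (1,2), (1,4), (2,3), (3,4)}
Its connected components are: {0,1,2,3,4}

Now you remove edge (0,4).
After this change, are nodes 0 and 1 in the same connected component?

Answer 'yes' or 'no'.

Answer: yes

Derivation:
Initial components: {0,1,2,3,4}
Removing edge (0,4): not a bridge — component count unchanged at 1.
New components: {0,1,2,3,4}
Are 0 and 1 in the same component? yes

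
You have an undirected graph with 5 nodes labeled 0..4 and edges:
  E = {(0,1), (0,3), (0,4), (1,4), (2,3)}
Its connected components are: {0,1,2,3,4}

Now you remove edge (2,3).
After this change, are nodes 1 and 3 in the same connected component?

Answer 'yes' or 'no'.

Initial components: {0,1,2,3,4}
Removing edge (2,3): it was a bridge — component count 1 -> 2.
New components: {0,1,3,4} {2}
Are 1 and 3 in the same component? yes

Answer: yes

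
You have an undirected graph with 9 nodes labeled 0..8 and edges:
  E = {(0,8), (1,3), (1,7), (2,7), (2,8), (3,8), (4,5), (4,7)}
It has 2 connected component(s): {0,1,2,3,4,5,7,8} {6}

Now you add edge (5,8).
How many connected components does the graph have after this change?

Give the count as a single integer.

Initial component count: 2
Add (5,8): endpoints already in same component. Count unchanged: 2.
New component count: 2

Answer: 2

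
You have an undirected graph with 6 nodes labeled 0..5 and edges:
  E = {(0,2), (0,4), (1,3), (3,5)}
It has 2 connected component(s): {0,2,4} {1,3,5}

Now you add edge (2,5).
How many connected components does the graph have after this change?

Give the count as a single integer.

Initial component count: 2
Add (2,5): merges two components. Count decreases: 2 -> 1.
New component count: 1

Answer: 1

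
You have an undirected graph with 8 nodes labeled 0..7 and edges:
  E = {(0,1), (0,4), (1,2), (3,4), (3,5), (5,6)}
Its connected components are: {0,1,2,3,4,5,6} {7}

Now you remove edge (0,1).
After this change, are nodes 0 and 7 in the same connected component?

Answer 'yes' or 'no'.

Initial components: {0,1,2,3,4,5,6} {7}
Removing edge (0,1): it was a bridge — component count 2 -> 3.
New components: {0,3,4,5,6} {1,2} {7}
Are 0 and 7 in the same component? no

Answer: no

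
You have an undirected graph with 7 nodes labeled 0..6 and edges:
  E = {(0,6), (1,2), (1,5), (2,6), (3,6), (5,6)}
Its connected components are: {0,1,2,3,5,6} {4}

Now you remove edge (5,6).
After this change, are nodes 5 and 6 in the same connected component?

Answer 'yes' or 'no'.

Answer: yes

Derivation:
Initial components: {0,1,2,3,5,6} {4}
Removing edge (5,6): not a bridge — component count unchanged at 2.
New components: {0,1,2,3,5,6} {4}
Are 5 and 6 in the same component? yes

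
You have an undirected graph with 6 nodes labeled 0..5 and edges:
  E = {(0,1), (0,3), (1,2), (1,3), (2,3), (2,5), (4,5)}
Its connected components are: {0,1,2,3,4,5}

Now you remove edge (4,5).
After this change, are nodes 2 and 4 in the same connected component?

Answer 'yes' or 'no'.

Answer: no

Derivation:
Initial components: {0,1,2,3,4,5}
Removing edge (4,5): it was a bridge — component count 1 -> 2.
New components: {0,1,2,3,5} {4}
Are 2 and 4 in the same component? no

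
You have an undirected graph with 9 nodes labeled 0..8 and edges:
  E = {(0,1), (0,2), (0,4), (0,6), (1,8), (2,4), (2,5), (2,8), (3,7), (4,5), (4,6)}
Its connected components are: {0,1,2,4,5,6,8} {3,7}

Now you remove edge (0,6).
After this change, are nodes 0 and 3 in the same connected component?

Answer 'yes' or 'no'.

Answer: no

Derivation:
Initial components: {0,1,2,4,5,6,8} {3,7}
Removing edge (0,6): not a bridge — component count unchanged at 2.
New components: {0,1,2,4,5,6,8} {3,7}
Are 0 and 3 in the same component? no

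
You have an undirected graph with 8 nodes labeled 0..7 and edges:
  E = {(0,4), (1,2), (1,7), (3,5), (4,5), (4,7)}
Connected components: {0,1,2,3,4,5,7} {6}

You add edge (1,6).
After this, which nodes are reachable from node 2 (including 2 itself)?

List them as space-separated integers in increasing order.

Before: nodes reachable from 2: {0,1,2,3,4,5,7}
Adding (1,6): merges 2's component with another. Reachability grows.
After: nodes reachable from 2: {0,1,2,3,4,5,6,7}

Answer: 0 1 2 3 4 5 6 7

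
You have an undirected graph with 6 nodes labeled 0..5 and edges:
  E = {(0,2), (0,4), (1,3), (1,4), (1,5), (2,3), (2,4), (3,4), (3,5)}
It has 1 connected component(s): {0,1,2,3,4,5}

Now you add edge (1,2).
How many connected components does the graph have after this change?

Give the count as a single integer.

Answer: 1

Derivation:
Initial component count: 1
Add (1,2): endpoints already in same component. Count unchanged: 1.
New component count: 1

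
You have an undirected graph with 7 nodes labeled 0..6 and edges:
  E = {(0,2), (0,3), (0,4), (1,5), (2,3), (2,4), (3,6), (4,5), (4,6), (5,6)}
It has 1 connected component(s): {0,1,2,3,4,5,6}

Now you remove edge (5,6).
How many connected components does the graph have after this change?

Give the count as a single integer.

Initial component count: 1
Remove (5,6): not a bridge. Count unchanged: 1.
  After removal, components: {0,1,2,3,4,5,6}
New component count: 1

Answer: 1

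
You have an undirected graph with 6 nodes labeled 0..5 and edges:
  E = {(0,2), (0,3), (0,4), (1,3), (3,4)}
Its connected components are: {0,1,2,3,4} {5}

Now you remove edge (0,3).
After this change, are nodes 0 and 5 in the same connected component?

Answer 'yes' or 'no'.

Answer: no

Derivation:
Initial components: {0,1,2,3,4} {5}
Removing edge (0,3): not a bridge — component count unchanged at 2.
New components: {0,1,2,3,4} {5}
Are 0 and 5 in the same component? no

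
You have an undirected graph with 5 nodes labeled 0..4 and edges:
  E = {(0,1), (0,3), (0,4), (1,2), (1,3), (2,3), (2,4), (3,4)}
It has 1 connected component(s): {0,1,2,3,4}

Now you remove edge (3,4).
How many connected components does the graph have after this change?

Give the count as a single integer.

Answer: 1

Derivation:
Initial component count: 1
Remove (3,4): not a bridge. Count unchanged: 1.
  After removal, components: {0,1,2,3,4}
New component count: 1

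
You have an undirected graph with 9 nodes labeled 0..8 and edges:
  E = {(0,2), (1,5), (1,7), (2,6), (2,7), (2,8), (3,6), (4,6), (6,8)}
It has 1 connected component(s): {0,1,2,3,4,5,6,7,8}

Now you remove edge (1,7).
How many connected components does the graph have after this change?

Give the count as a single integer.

Answer: 2

Derivation:
Initial component count: 1
Remove (1,7): it was a bridge. Count increases: 1 -> 2.
  After removal, components: {0,2,3,4,6,7,8} {1,5}
New component count: 2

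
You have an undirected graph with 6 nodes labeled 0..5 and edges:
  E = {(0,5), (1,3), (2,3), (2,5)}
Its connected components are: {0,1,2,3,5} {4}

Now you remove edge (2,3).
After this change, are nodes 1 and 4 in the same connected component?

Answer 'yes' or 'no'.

Answer: no

Derivation:
Initial components: {0,1,2,3,5} {4}
Removing edge (2,3): it was a bridge — component count 2 -> 3.
New components: {0,2,5} {1,3} {4}
Are 1 and 4 in the same component? no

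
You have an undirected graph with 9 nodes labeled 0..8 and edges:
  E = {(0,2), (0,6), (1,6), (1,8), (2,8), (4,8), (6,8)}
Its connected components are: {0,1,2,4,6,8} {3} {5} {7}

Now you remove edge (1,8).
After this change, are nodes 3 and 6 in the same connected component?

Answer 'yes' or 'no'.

Initial components: {0,1,2,4,6,8} {3} {5} {7}
Removing edge (1,8): not a bridge — component count unchanged at 4.
New components: {0,1,2,4,6,8} {3} {5} {7}
Are 3 and 6 in the same component? no

Answer: no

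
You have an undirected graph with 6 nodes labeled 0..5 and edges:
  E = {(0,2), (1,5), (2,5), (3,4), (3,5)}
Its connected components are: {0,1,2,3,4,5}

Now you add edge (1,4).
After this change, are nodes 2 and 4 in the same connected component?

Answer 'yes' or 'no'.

Answer: yes

Derivation:
Initial components: {0,1,2,3,4,5}
Adding edge (1,4): both already in same component {0,1,2,3,4,5}. No change.
New components: {0,1,2,3,4,5}
Are 2 and 4 in the same component? yes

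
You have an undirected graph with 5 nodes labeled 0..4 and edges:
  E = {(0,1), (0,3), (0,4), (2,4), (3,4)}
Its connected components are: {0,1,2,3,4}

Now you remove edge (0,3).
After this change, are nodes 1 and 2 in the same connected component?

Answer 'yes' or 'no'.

Initial components: {0,1,2,3,4}
Removing edge (0,3): not a bridge — component count unchanged at 1.
New components: {0,1,2,3,4}
Are 1 and 2 in the same component? yes

Answer: yes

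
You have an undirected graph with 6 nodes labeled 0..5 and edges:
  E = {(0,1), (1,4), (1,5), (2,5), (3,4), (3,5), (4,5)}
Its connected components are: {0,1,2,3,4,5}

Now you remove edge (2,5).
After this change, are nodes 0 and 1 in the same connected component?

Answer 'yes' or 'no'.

Answer: yes

Derivation:
Initial components: {0,1,2,3,4,5}
Removing edge (2,5): it was a bridge — component count 1 -> 2.
New components: {0,1,3,4,5} {2}
Are 0 and 1 in the same component? yes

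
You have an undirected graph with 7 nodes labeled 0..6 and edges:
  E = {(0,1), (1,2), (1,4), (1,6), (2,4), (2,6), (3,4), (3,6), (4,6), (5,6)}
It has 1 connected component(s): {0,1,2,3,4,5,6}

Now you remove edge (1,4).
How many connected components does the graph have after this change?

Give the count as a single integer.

Answer: 1

Derivation:
Initial component count: 1
Remove (1,4): not a bridge. Count unchanged: 1.
  After removal, components: {0,1,2,3,4,5,6}
New component count: 1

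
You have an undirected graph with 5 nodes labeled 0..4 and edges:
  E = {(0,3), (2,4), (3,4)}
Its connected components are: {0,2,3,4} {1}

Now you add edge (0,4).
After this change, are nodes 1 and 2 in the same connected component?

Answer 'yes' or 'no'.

Initial components: {0,2,3,4} {1}
Adding edge (0,4): both already in same component {0,2,3,4}. No change.
New components: {0,2,3,4} {1}
Are 1 and 2 in the same component? no

Answer: no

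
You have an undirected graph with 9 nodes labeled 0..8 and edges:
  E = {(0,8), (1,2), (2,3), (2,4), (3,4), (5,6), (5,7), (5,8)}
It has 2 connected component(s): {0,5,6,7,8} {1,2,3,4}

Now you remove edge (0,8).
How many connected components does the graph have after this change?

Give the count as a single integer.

Initial component count: 2
Remove (0,8): it was a bridge. Count increases: 2 -> 3.
  After removal, components: {0} {1,2,3,4} {5,6,7,8}
New component count: 3

Answer: 3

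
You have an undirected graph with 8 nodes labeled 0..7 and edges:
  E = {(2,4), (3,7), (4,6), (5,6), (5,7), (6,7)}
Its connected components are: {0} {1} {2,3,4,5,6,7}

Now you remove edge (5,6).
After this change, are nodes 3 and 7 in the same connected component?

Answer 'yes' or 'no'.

Initial components: {0} {1} {2,3,4,5,6,7}
Removing edge (5,6): not a bridge — component count unchanged at 3.
New components: {0} {1} {2,3,4,5,6,7}
Are 3 and 7 in the same component? yes

Answer: yes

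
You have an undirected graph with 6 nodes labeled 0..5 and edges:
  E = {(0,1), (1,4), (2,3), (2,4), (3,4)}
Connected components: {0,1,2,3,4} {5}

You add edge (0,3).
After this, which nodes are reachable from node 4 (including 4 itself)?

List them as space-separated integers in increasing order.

Answer: 0 1 2 3 4

Derivation:
Before: nodes reachable from 4: {0,1,2,3,4}
Adding (0,3): both endpoints already in same component. Reachability from 4 unchanged.
After: nodes reachable from 4: {0,1,2,3,4}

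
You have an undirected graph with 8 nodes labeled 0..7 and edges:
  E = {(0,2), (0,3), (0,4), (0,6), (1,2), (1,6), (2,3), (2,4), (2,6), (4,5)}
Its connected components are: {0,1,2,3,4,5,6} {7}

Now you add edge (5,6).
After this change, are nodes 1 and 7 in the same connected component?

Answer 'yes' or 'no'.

Answer: no

Derivation:
Initial components: {0,1,2,3,4,5,6} {7}
Adding edge (5,6): both already in same component {0,1,2,3,4,5,6}. No change.
New components: {0,1,2,3,4,5,6} {7}
Are 1 and 7 in the same component? no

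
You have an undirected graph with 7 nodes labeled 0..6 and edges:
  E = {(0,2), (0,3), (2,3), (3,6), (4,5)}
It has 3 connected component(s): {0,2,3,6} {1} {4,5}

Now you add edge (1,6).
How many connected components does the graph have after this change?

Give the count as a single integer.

Initial component count: 3
Add (1,6): merges two components. Count decreases: 3 -> 2.
New component count: 2

Answer: 2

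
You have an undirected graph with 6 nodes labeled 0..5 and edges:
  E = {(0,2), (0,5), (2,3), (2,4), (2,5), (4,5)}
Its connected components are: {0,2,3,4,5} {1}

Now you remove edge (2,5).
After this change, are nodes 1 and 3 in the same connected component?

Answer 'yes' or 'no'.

Answer: no

Derivation:
Initial components: {0,2,3,4,5} {1}
Removing edge (2,5): not a bridge — component count unchanged at 2.
New components: {0,2,3,4,5} {1}
Are 1 and 3 in the same component? no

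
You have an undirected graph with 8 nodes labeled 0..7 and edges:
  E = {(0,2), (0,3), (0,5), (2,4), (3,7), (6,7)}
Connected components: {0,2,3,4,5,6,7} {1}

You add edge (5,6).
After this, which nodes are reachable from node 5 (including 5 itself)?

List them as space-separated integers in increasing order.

Answer: 0 2 3 4 5 6 7

Derivation:
Before: nodes reachable from 5: {0,2,3,4,5,6,7}
Adding (5,6): both endpoints already in same component. Reachability from 5 unchanged.
After: nodes reachable from 5: {0,2,3,4,5,6,7}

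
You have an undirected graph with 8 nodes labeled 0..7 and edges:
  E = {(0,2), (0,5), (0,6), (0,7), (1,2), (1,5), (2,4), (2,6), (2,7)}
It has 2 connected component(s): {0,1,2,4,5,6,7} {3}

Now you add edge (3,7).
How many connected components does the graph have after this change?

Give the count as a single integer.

Answer: 1

Derivation:
Initial component count: 2
Add (3,7): merges two components. Count decreases: 2 -> 1.
New component count: 1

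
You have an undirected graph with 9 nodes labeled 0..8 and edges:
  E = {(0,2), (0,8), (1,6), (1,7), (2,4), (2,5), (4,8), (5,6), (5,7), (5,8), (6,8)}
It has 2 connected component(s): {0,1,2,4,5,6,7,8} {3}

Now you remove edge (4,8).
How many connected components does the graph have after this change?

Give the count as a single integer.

Answer: 2

Derivation:
Initial component count: 2
Remove (4,8): not a bridge. Count unchanged: 2.
  After removal, components: {0,1,2,4,5,6,7,8} {3}
New component count: 2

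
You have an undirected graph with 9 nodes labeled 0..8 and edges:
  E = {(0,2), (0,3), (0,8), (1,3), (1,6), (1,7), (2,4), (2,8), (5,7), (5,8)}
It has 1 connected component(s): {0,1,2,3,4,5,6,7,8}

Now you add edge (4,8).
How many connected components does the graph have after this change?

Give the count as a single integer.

Initial component count: 1
Add (4,8): endpoints already in same component. Count unchanged: 1.
New component count: 1

Answer: 1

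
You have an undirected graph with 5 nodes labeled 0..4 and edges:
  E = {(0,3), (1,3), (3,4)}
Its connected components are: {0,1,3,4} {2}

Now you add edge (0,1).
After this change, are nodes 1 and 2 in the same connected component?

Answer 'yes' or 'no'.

Initial components: {0,1,3,4} {2}
Adding edge (0,1): both already in same component {0,1,3,4}. No change.
New components: {0,1,3,4} {2}
Are 1 and 2 in the same component? no

Answer: no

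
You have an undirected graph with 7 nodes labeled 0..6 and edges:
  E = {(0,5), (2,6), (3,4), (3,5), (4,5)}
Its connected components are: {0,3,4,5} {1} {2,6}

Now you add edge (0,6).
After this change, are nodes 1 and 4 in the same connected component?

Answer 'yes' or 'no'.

Initial components: {0,3,4,5} {1} {2,6}
Adding edge (0,6): merges {0,3,4,5} and {2,6}.
New components: {0,2,3,4,5,6} {1}
Are 1 and 4 in the same component? no

Answer: no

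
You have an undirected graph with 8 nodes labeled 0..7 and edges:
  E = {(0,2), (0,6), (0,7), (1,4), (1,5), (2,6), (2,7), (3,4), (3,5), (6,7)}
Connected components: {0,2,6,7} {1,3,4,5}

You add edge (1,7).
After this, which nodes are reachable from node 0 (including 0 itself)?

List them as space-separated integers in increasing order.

Answer: 0 1 2 3 4 5 6 7

Derivation:
Before: nodes reachable from 0: {0,2,6,7}
Adding (1,7): merges 0's component with another. Reachability grows.
After: nodes reachable from 0: {0,1,2,3,4,5,6,7}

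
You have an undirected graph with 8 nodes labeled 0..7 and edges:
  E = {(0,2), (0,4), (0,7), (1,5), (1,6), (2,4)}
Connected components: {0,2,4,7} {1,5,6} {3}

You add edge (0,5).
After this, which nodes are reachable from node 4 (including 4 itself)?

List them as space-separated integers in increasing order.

Answer: 0 1 2 4 5 6 7

Derivation:
Before: nodes reachable from 4: {0,2,4,7}
Adding (0,5): merges 4's component with another. Reachability grows.
After: nodes reachable from 4: {0,1,2,4,5,6,7}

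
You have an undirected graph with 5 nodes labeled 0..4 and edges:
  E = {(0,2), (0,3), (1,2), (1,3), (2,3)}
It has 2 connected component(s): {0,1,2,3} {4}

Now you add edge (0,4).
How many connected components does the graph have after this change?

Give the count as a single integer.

Answer: 1

Derivation:
Initial component count: 2
Add (0,4): merges two components. Count decreases: 2 -> 1.
New component count: 1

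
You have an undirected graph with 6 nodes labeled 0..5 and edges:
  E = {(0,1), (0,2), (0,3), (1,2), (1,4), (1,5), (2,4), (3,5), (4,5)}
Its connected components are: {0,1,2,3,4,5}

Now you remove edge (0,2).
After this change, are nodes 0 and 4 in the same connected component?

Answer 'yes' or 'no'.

Initial components: {0,1,2,3,4,5}
Removing edge (0,2): not a bridge — component count unchanged at 1.
New components: {0,1,2,3,4,5}
Are 0 and 4 in the same component? yes

Answer: yes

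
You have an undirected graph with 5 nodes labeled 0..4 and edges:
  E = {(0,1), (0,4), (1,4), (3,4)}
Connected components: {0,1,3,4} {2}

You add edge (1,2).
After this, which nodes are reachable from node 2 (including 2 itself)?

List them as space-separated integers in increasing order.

Answer: 0 1 2 3 4

Derivation:
Before: nodes reachable from 2: {2}
Adding (1,2): merges 2's component with another. Reachability grows.
After: nodes reachable from 2: {0,1,2,3,4}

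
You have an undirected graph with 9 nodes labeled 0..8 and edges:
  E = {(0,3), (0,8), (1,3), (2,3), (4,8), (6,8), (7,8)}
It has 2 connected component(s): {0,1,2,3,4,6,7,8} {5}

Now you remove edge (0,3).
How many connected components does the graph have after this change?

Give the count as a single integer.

Initial component count: 2
Remove (0,3): it was a bridge. Count increases: 2 -> 3.
  After removal, components: {0,4,6,7,8} {1,2,3} {5}
New component count: 3

Answer: 3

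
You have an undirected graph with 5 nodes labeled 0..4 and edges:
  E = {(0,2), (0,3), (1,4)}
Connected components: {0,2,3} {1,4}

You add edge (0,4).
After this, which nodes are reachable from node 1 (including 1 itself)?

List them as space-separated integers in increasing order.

Answer: 0 1 2 3 4

Derivation:
Before: nodes reachable from 1: {1,4}
Adding (0,4): merges 1's component with another. Reachability grows.
After: nodes reachable from 1: {0,1,2,3,4}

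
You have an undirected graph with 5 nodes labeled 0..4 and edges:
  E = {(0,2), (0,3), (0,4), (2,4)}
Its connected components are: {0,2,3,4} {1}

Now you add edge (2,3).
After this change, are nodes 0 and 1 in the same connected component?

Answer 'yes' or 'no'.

Answer: no

Derivation:
Initial components: {0,2,3,4} {1}
Adding edge (2,3): both already in same component {0,2,3,4}. No change.
New components: {0,2,3,4} {1}
Are 0 and 1 in the same component? no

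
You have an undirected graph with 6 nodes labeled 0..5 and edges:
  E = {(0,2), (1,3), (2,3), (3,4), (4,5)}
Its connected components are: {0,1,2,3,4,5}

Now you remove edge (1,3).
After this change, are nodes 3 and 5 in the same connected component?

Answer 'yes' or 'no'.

Initial components: {0,1,2,3,4,5}
Removing edge (1,3): it was a bridge — component count 1 -> 2.
New components: {0,2,3,4,5} {1}
Are 3 and 5 in the same component? yes

Answer: yes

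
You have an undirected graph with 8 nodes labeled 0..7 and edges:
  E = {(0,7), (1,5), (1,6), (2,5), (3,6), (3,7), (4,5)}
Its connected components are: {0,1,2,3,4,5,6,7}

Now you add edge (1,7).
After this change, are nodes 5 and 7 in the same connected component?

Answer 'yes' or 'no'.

Answer: yes

Derivation:
Initial components: {0,1,2,3,4,5,6,7}
Adding edge (1,7): both already in same component {0,1,2,3,4,5,6,7}. No change.
New components: {0,1,2,3,4,5,6,7}
Are 5 and 7 in the same component? yes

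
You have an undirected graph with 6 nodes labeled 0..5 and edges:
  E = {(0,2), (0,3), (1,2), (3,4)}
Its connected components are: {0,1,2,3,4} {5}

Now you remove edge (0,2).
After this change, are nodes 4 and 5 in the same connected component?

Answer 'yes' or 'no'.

Answer: no

Derivation:
Initial components: {0,1,2,3,4} {5}
Removing edge (0,2): it was a bridge — component count 2 -> 3.
New components: {0,3,4} {1,2} {5}
Are 4 and 5 in the same component? no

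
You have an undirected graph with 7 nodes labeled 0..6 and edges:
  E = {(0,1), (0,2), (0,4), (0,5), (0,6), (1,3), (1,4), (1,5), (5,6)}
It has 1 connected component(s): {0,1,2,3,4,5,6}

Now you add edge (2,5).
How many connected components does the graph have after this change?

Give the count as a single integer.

Initial component count: 1
Add (2,5): endpoints already in same component. Count unchanged: 1.
New component count: 1

Answer: 1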